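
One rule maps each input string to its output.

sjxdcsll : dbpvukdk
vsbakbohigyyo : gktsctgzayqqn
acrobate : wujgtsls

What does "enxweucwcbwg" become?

yfpowmuoutow

Looking at the pairs, the operation is to swap the first and last characters, then shift every letter 8 places backward in the alphabet (wrapping around).
On "enxweucwcbwg": the first step gives "gnxweucwcbwe", and the second then gives "yfpowmuoutow".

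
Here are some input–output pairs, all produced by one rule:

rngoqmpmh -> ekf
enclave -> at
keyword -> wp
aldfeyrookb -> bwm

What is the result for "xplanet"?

jc

What's happening: shift every letter 2 places backward in the alphabet (wrapping around), then keep one character in every 3, starting at position 3 (positions 3rd, 6th, 9th, ...).
Applying both steps to "xplanet": "vnjylcr", then "jc".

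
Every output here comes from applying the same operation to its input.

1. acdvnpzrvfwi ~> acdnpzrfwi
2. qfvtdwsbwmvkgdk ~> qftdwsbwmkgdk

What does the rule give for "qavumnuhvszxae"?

What's happening: remove every "v".
For "qavumnuhvszxae" the result is "qaumnuhszxae".

qaumnuhszxae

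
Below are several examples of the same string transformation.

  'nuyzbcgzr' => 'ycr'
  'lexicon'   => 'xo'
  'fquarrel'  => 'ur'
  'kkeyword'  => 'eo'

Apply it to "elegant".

In each case the input is transformed by: keep one character in every 3, starting at position 3 (positions 3rd, 6th, 9th, ...).
Applying that to "elegant" gives "en".

en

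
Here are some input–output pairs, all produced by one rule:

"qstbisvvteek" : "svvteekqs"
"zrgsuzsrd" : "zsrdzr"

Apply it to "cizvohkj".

What's happening: move the first 2 characters to the end (rotate left by 2), then delete the first 3 characters.
On "cizvohkj": the first step gives "zvohkjci", and the second then gives "hkjci".

hkjci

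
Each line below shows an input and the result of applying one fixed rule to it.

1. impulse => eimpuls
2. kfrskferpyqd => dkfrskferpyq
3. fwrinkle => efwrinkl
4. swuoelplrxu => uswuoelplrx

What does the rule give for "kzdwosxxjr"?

rkzdwosxxj

Rule — move the last character to the front.
So "kzdwosxxjr" becomes "rkzdwosxxj".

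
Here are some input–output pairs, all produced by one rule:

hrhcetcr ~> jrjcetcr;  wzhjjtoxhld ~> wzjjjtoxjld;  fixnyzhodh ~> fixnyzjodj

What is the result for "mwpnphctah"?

mwpnpjctaj

Each output is the input with this applied: replace every "h" with "j".
So "mwpnphctah" becomes "mwpnpjctaj".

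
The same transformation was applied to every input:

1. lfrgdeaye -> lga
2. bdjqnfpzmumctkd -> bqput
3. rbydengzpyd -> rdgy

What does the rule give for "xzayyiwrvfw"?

In each case the input is transformed by: keep one character in every 3, starting at position 1 (positions 1st, 4th, 7th, ...).
On "xzayyiwrvfw" that produces "xywf".

xywf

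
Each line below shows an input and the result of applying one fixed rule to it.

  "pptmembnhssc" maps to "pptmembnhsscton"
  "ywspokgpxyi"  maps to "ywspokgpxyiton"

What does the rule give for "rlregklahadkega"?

rlregklahadkegaton

The rule is to append "ton".
"rlregklahadkega" → "rlregklahadkegaton".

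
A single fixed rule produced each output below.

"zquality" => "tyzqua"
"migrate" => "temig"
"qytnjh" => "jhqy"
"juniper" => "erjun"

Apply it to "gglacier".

Rule — move the last 2 characters to the front (rotate right by 2), then delete the last 2 characters.
On "gglacier": the first step gives "ergglaci", and the second then gives "erggla".
(Check on "juniper": → "erjunip" → "erjun" ✓)

erggla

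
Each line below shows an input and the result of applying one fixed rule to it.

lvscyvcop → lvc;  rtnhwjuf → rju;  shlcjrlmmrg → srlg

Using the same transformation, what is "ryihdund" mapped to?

run

In each case the input is transformed by: swap each adjacent pair of characters (1↔2, 3↔4, ...), then keep one character in every 3, starting at position 2 (positions 2nd, 5th, 8th, ...).
For "ryihdund", step one produces "yrhiuddn"; step two turns that into "run".
(Check on "shlcjrlmmrg": → "hsclrjmlrmg" → "srlg" ✓)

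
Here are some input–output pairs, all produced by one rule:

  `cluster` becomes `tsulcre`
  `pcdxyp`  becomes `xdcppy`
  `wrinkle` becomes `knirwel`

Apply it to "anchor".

The pattern: move the last 2 characters to the front (rotate right by 2), then reverse the string.
"anchor" → "oranch" → "hcnaro".
(Check on "cluster": → "erclust" → "tsulcre" ✓)

hcnaro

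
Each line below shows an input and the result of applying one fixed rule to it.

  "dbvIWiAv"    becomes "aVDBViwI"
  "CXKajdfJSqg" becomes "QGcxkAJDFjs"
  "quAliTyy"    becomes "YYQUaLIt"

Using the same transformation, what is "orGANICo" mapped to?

Each output is the input with this applied: flip the case of every letter, then move the last 2 characters to the front (rotate right by 2).
On "orGANICo": the first step gives "ORganicO", and the second then gives "cOORgani".

cOORgani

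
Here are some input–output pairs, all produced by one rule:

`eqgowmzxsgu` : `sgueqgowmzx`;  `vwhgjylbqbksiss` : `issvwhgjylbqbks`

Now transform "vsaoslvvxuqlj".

Looking at the pairs, the operation is to move the last 3 characters to the front (rotate right by 3).
"vsaoslvvxuqlj" → "qljvsaoslvvxu".

qljvsaoslvvxu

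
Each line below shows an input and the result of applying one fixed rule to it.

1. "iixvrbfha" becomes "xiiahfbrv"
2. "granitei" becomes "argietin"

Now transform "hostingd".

Rule — reverse the string, then move the last 3 characters to the front (rotate right by 3).
"hostingd" → "dgnitsoh" → "sohdgnit".

sohdgnit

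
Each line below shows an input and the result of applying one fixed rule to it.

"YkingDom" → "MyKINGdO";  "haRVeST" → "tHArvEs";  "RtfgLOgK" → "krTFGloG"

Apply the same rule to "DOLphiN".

ndolPHI

What's happening: flip the case of every letter, then move the last character to the front.
"DOLphiN" → "dolPHIn" → "ndolPHI".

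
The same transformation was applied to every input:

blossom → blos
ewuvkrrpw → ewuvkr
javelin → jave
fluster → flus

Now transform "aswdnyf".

Rule — delete the last 3 characters.
Applying that to "aswdnyf" gives "aswd".

aswd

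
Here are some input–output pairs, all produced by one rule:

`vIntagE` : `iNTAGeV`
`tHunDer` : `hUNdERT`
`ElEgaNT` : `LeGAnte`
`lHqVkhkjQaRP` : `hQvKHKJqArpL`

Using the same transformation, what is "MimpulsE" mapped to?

The pattern: flip the case of every letter, then move the first character to the end.
On "MimpulsE": the first step gives "mIMPULSe", and the second then gives "IMPULSem".

IMPULSem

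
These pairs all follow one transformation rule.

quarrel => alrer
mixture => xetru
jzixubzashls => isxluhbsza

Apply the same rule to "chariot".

atroi

The pattern: delete the first 2 characters, then take characters alternately from the front and the back (1st, last, 2nd, 2nd-last, ...).
On "chariot" that produces "atroi".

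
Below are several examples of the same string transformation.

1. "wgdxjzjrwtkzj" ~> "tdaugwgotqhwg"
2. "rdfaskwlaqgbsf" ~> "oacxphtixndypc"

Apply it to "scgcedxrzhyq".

The pattern: shift every letter 3 places backward in the alphabet (wrapping around).
So "scgcedxrzhyq" becomes "pzdzbauowevn".

pzdzbauowevn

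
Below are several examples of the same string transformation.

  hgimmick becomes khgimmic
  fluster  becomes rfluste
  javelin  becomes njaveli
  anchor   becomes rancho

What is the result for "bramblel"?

What's happening: move the last character to the front.
On "bramblel" that produces "lbramble".

lbramble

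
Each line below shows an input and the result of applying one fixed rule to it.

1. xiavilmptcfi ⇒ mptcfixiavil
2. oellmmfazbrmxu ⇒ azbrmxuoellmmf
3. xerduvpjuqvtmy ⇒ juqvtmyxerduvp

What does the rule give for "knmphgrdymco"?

Each output is the input with this applied: swap the front and back halves of the string.
Doing the same to "knmphgrdymco": "rdymcoknmphg".

rdymcoknmphg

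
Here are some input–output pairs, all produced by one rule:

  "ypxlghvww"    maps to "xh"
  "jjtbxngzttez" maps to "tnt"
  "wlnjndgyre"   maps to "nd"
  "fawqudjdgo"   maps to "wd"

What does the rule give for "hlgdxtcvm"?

The transformation: keep one character in every 3, starting at position 3 (positions 3rd, 6th, 9th, ...), then delete the last character.
On "hlgdxtcvm" that produces "gt".
(Check on "wlnjndgyre": → "ndr" → "nd" ✓)

gt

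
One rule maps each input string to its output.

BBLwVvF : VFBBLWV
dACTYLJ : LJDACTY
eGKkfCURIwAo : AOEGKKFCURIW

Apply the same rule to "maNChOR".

The transformation: move the last 2 characters to the front (rotate right by 2), then convert every letter to uppercase.
For "maNChOR", step one produces "ORmaNCh"; step two turns that into "ORMANCH".

ORMANCH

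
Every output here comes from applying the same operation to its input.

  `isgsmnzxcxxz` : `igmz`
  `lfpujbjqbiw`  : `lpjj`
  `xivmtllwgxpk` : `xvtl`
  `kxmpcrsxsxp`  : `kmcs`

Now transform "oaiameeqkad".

Each output is the input with this applied: keep every other character starting from the first (positions 1st, 3rd, 5th, ...), then keep only the first 4 characters.
Starting from "oaiameeqkad": after the first operation, "oimekd"; after the second, "oime".

oime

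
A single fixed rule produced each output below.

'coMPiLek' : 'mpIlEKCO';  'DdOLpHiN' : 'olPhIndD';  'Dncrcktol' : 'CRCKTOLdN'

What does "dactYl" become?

In each case the input is transformed by: move the first 2 characters to the end (rotate left by 2), then flip the case of every letter.
Working it through for "dactYl": intermediate "ctYlda", final "CTyLDA".

CTyLDA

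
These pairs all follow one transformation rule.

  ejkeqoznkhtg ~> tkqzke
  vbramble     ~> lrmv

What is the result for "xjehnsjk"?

jenx

What's happening: keep every other character starting from the first (positions 1st, 3rd, 5th, ...), then swap the first and last characters.
On "xjehnsjk": the first step gives "xenj", and the second then gives "jenx".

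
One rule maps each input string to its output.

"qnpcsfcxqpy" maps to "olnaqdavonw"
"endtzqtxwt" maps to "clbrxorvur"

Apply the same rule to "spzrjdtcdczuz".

qnxphbrabaxsx

In each case the input is transformed by: shift every letter 2 places backward in the alphabet (wrapping around).
"spzrjdtcdczuz" → "qnxphbrabaxsx".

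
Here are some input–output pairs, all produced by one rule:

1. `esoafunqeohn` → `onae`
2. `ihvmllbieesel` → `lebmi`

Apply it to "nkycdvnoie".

encn

Rule — keep one character in every 3, starting at position 1 (positions 1st, 4th, 7th, ...), then reverse the string.
For "nkycdvnoie", step one produces "ncne"; step two turns that into "encn".
(Check on "ihvmllbieesel": → "imbel" → "lebmi" ✓)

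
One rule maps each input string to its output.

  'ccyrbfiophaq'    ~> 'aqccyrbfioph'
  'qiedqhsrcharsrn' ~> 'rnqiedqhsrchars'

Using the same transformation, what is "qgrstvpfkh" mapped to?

khqgrstvpf

The pattern: move the last 2 characters to the front (rotate right by 2).
Applying that to "qgrstvpfkh" gives "khqgrstvpf".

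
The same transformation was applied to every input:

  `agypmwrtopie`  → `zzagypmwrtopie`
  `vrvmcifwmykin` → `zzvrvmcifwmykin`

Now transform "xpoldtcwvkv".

zzxpoldtcwvkv

What's happening: prepend "zz".
For "xpoldtcwvkv" the result is "zzxpoldtcwvkv".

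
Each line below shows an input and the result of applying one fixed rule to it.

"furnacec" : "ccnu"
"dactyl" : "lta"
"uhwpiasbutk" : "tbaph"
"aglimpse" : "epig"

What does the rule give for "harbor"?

rba

The rule is to keep every other character starting from the second (positions 2nd, 4th, 6th, ...), then reverse the string.
Applying both steps to "harbor": "abr", then "rba".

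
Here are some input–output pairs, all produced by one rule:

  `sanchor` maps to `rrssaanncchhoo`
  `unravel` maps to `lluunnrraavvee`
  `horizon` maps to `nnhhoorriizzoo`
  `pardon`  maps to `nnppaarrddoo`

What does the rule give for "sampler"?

rrssaammppllee

Each output is the input with this applied: double every character, then move the last 2 characters to the front (rotate right by 2).
"sampler" → "ssaammpplleerr" → "rrssaammppllee".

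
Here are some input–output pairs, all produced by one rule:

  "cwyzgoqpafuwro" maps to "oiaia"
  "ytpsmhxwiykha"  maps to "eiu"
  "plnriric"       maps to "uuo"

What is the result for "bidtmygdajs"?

The pattern: shift every letter 12 places forward in the alphabet (wrapping around), then keep only the vowels.
"bidtmygdajs" → "ue".

ue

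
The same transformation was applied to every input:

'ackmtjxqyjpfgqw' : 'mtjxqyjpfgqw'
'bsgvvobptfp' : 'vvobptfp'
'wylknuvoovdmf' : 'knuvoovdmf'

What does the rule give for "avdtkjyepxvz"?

tkjyepxvz

Each output is the input with this applied: delete the first 3 characters.
Doing the same to "avdtkjyepxvz": "tkjyepxvz".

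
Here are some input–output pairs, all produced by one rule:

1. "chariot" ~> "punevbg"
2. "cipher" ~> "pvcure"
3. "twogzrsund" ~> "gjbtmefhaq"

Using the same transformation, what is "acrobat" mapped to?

What's happening: shift every letter 13 places forward in the alphabet (wrapping around) — i.e. ROT13.
"acrobat" → "npebong".

npebong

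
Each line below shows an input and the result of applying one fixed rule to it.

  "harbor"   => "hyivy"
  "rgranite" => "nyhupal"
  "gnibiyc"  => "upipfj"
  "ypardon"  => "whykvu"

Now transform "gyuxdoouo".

Looking at the pairs, the operation is to shift every letter 7 places forward in the alphabet (wrapping around), then delete the first character.
"gyuxdoouo" → "nfbekvvbv" → "fbekvvbv".

fbekvvbv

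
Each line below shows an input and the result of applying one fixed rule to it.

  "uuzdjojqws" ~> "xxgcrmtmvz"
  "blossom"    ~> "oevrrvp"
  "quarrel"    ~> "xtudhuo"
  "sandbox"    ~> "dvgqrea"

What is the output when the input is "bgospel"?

jevrhso

Each output is the input with this applied: swap each adjacent pair of characters (1↔2, 3↔4, ...), then shift every letter 3 places forward in the alphabet (wrapping around).
On "bgospel": the first step gives "gbsoepl", and the second then gives "jevrhso".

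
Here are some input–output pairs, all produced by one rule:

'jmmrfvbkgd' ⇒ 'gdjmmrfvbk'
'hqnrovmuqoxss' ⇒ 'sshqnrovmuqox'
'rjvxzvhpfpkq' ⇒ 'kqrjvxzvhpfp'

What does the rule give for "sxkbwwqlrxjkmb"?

mbsxkbwwqlrxjk

The rule is to move the last 2 characters to the front (rotate right by 2).
Doing the same to "sxkbwwqlrxjkmb": "mbsxkbwwqlrxjk".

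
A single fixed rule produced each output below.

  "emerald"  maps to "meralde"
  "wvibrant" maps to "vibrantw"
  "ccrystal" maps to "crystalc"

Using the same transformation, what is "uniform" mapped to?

In each case the input is transformed by: move the first character to the end.
On "uniform" that produces "niformu".

niformu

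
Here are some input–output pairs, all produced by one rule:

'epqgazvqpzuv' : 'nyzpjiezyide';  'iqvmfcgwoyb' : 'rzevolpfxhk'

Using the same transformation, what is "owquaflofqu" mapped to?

What's happening: shift every letter 9 places forward in the alphabet (wrapping around).
Applying that to "owquaflofqu" gives "xfzdjouxozd".

xfzdjouxozd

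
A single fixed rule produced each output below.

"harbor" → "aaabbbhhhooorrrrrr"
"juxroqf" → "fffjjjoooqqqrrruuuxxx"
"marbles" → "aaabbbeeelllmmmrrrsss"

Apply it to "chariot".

The rule is to repeat every character 3 times, then sort the characters into alphabetical order.
For "chariot", step one produces "ccchhhaaarrriiiooottt"; step two turns that into "aaaccchhhiiiooorrrttt".

aaaccchhhiiiooorrrttt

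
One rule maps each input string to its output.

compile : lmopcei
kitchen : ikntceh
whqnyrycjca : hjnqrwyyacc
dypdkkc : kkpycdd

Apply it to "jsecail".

ijlsace

Each output is the input with this applied: sort the characters into alphabetical order, then move the first 3 characters to the end (rotate left by 3).
Starting from "jsecail": after the first operation, "aceijls"; after the second, "ijlsace".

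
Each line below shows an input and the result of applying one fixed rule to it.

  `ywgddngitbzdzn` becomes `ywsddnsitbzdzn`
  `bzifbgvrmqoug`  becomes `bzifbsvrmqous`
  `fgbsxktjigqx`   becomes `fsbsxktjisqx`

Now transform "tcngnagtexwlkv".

tcnsnastexwlkv

Rule — replace every "g" with "s".
On "tcngnagtexwlkv" that produces "tcnsnastexwlkv".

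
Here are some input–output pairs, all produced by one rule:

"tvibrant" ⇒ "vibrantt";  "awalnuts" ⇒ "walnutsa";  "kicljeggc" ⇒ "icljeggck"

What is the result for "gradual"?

radualg

The rule is to move the first character to the end.
On "gradual" that produces "radualg".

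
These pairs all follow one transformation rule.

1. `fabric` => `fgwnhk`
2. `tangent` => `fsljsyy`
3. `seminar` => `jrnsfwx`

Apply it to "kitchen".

nyhmjsp

Rule — move the first character to the end, then shift every letter 5 places forward in the alphabet (wrapping around).
Applying that to "kitchen" gives "nyhmjsp".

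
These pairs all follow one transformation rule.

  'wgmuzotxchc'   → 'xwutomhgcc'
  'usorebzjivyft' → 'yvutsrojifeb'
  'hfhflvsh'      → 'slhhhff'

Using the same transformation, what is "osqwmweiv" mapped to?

Each output is the input with this applied: sort the characters into reverse alphabetical order, then delete the first character.
"osqwmweiv" → "wvsqomie".
(Check on "usorebzjivyft": → "zyvutsrojifeb" → "yvutsrojifeb" ✓)

wvsqomie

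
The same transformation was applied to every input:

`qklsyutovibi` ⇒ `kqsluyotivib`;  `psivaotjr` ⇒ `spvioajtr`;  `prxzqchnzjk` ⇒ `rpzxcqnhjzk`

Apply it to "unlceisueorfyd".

Each output is the input with this applied: swap each adjacent pair of characters (1↔2, 3↔4, ...).
"unlceisueorfyd" → "nuclieusoefrdy".

nuclieusoefrdy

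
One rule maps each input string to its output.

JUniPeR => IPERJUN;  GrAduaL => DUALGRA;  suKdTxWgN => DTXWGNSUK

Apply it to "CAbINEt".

INETCAB

Rule — move the first 3 characters to the end (rotate left by 3), then convert every letter to uppercase.
Starting from "CAbINEt": after the first operation, "INEtCAb"; after the second, "INETCAB".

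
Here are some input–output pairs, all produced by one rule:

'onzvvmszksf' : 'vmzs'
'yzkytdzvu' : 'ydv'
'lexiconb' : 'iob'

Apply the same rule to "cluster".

The transformation: delete the first 2 characters, then keep every other character starting from the second (positions 2nd, 4th, 6th, ...).
Working it through for "cluster": intermediate "uster", final "se".

se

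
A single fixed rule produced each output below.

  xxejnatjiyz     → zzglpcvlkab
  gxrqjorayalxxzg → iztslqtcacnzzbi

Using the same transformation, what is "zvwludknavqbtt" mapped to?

bxynwfmpcxsdvv

The transformation: shift every letter 2 places forward in the alphabet (wrapping around).
So "zvwludknavqbtt" becomes "bxynwfmpcxsdvv".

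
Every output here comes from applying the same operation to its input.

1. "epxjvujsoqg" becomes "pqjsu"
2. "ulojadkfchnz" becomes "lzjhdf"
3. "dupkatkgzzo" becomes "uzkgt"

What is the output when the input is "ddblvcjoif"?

dfloc

Looking at the pairs, the operation is to keep every other character starting from the second (positions 2nd, 4th, 6th, ...), then take characters alternately from the front and the back (1st, last, 2nd, 2nd-last, ...).
Working it through for "ddblvcjoif": intermediate "dlcof", final "dfloc".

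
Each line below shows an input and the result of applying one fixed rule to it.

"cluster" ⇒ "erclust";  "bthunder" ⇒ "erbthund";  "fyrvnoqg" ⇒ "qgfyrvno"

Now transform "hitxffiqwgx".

gxhitxffiqw

Rule — move the last 2 characters to the front (rotate right by 2).
On "hitxffiqwgx" that produces "gxhitxffiqw".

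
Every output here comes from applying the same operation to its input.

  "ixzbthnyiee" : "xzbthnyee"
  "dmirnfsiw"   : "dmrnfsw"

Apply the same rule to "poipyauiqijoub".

What's happening: remove every "i".
So "poipyauiqijoub" becomes "popyauqjoub".

popyauqjoub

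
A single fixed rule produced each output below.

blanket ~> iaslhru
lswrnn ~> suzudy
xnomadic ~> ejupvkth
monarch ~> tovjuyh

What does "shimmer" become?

zyolptt

Looking at the pairs, the operation is to shift every letter 7 places forward in the alphabet (wrapping around), then take characters alternately from the front and the back (1st, last, 2nd, 2nd-last, ...).
On "shimmer": the first step gives "zopttly", and the second then gives "zyolptt".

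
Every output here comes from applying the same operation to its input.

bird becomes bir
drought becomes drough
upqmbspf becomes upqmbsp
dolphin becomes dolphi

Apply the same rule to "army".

arm

What's happening: delete the last character.
On "army" that produces "arm".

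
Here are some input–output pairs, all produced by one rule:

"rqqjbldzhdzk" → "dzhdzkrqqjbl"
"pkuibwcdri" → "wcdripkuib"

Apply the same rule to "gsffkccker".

cckergsffk

Rule — swap the front and back halves of the string.
For "gsffkccker" the result is "cckergsffk".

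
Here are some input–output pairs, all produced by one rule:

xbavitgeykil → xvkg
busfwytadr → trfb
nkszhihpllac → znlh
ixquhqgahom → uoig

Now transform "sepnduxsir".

What's happening: keep one character in every 3, starting at position 1 (positions 1st, 4th, 7th, ...), then sort the characters into reverse alphabetical order.
On "sepnduxsir" that produces "xsrn".

xsrn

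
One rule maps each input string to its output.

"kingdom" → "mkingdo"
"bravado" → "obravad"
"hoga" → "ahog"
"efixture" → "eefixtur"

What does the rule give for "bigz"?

Rule — move the last character to the front.
On "bigz" that produces "zbig".

zbig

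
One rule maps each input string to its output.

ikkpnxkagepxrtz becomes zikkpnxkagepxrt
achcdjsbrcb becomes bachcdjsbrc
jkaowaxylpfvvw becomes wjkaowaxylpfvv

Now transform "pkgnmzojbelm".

Looking at the pairs, the operation is to move the last character to the front.
Applying that to "pkgnmzojbelm" gives "mpkgnmzojbel".

mpkgnmzojbel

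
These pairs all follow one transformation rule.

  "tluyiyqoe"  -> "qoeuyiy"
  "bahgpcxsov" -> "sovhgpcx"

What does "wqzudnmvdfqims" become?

imszudnmvdfq

The rule is to delete the first 2 characters, then move the last 3 characters to the front (rotate right by 3).
"wqzudnmvdfqims" → "zudnmvdfqims" → "imszudnmvdfq".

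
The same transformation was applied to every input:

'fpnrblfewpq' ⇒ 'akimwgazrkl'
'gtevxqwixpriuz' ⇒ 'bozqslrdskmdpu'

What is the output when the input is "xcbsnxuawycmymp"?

sxwnispvrtxhthk

The rule is to shift every letter 5 places backward in the alphabet (wrapping around).
Doing the same to "xcbsnxuawycmymp": "sxwnispvrtxhthk".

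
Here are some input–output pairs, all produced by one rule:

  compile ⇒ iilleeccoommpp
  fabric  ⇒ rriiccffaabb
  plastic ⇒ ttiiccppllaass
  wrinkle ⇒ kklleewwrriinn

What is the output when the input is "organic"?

Looking at the pairs, the operation is to move the last 3 characters to the front (rotate right by 3), then double every character.
For "organic", step one produces "nicorga"; step two turns that into "nniiccoorrggaa".

nniiccoorrggaa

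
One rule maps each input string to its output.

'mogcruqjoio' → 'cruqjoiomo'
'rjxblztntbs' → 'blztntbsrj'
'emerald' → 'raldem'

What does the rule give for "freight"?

ightfr

In each case the input is transformed by: move the first 3 characters to the end (rotate left by 3), then delete the last character.
Working it through for "freight": intermediate "ightfre", final "ightfr".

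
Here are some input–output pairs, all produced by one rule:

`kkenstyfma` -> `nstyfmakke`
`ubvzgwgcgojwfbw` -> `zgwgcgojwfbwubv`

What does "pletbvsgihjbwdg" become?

tbvsgihjbwdgple

Rule — move the first 3 characters to the end (rotate left by 3).
So "pletbvsgihjbwdg" becomes "tbvsgihjbwdgple".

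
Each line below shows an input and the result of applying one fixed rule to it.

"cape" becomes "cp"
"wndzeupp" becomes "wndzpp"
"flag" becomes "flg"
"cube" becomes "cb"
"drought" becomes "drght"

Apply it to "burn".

brn

Each output is the input with this applied: remove every vowel.
So "burn" becomes "brn".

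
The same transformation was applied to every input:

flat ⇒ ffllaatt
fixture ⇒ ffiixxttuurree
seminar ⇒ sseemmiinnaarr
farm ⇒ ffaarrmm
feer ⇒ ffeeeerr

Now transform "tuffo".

In each case the input is transformed by: double every character.
So "tuffo" becomes "ttuuffffoo".

ttuuffffoo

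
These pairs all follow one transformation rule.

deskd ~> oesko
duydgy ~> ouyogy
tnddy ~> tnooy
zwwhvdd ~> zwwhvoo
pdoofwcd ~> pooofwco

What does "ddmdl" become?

Rule — replace every "d" with "o".
Applying that to "ddmdl" gives "oomol".

oomol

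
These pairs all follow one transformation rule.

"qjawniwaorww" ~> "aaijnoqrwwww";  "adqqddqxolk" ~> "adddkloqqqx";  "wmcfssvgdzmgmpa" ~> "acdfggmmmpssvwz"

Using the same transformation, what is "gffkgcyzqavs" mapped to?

In each case the input is transformed by: sort the characters into alphabetical order.
On "gffkgcyzqavs" that produces "acffggkqsvyz".

acffggkqsvyz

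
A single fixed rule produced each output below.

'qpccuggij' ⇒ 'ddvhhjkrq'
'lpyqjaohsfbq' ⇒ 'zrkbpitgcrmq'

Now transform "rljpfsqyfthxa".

Each output is the input with this applied: move the first 2 characters to the end (rotate left by 2), then shift every letter 1 place forward in the alphabet (wrapping around).
"rljpfsqyfthxa" → "jpfsqyfthxarl" → "kqgtrzguiybsm".

kqgtrzguiybsm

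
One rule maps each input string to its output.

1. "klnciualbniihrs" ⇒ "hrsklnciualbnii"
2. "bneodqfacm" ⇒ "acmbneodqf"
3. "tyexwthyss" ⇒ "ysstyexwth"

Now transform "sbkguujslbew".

bewsbkguujsl

Looking at the pairs, the operation is to move the last 3 characters to the front (rotate right by 3).
Doing the same to "sbkguujslbew": "bewsbkguujsl".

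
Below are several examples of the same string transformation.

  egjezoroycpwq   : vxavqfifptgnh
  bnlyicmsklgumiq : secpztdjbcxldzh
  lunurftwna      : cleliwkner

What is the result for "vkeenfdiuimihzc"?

The rule is to shift every letter 9 places backward in the alphabet (wrapping around).
Applying that to "vkeenfdiuimihzc" gives "mbvvewuzlzdzyqt".

mbvvewuzlzdzyqt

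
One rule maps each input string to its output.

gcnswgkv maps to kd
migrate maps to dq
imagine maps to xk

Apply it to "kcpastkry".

What's happening: shift every letter 3 places backward in the alphabet (wrapping around), then keep one character in every 3, starting at position 3 (positions 3rd, 6th, 9th, ...).
On "kcpastkry" that produces "mqv".

mqv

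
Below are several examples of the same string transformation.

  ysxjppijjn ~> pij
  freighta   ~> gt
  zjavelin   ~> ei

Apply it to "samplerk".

lr

What's happening: delete the first 3 characters, then keep every other character starting from the second (positions 2nd, 4th, 6th, ...).
Starting from "samplerk": after the first operation, "plerk"; after the second, "lr".
(Check on "zjavelin": → "velin" → "ei" ✓)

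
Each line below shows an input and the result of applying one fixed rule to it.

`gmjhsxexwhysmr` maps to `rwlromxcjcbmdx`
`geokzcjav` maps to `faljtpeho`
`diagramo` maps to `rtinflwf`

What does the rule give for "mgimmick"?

The pattern: move the last 2 characters to the front (rotate right by 2), then shift every letter 5 places forward in the alphabet (wrapping around).
For "mgimmick", step one produces "ckmgimmi"; step two turns that into "hprlnrrn".

hprlnrrn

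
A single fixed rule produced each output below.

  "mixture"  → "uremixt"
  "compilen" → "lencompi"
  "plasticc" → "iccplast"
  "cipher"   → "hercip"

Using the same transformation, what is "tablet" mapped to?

The transformation: move the last 3 characters to the front (rotate right by 3).
"tablet" → "lettab".

lettab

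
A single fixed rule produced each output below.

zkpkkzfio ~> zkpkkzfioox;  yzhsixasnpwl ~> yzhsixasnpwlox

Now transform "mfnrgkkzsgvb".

The rule is to append "ox".
"mfnrgkkzsgvb" → "mfnrgkkzsgvbox".

mfnrgkkzsgvbox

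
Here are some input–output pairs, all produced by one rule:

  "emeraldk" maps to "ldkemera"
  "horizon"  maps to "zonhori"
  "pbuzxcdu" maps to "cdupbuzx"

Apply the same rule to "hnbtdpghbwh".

bwhhnbtdpgh

The pattern: move the last 3 characters to the front (rotate right by 3).
On "hnbtdpghbwh" that produces "bwhhnbtdpgh".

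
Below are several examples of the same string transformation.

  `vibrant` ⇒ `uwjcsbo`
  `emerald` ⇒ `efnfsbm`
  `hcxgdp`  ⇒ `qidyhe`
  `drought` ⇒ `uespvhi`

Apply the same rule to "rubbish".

isvccjt

Looking at the pairs, the operation is to shift every letter 1 place forward in the alphabet (wrapping around), then move the last character to the front.
Applying both steps to "rubbish": "svccjti", then "isvccjt".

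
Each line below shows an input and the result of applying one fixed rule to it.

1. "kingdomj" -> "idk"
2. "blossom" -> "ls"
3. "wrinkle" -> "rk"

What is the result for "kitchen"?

ih

What's happening: swap the first and last characters, then keep one character in every 3, starting at position 2 (positions 2nd, 5th, 8th, ...).
On "kitchen": the first step gives "nitchek", and the second then gives "ih".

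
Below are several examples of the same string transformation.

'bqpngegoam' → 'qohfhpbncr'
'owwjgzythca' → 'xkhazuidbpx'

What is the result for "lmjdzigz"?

The pattern: shift every letter 1 place forward in the alphabet (wrapping around), then move the first 2 characters to the end (rotate left by 2).
Starting from "lmjdzigz": after the first operation, "mnkeajha"; after the second, "keajhamn".

keajhamn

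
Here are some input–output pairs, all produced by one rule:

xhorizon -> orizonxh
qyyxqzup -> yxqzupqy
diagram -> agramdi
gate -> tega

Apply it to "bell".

The transformation: move the first 2 characters to the end (rotate left by 2).
So "bell" becomes "llbe".

llbe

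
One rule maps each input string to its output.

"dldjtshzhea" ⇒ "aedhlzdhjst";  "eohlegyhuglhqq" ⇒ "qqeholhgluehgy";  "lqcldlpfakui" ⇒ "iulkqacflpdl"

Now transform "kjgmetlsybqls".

slkqjbgymselt

Looking at the pairs, the operation is to move the last character to the front, then take characters alternately from the front and the back (1st, last, 2nd, 2nd-last, ...).
Starting from "kjgmetlsybqls": after the first operation, "skjgmetlsybql"; after the second, "slkqjbgymselt".
(Check on "dldjtshzhea": → "adldjtshzhe" → "aedhlzdhjst" ✓)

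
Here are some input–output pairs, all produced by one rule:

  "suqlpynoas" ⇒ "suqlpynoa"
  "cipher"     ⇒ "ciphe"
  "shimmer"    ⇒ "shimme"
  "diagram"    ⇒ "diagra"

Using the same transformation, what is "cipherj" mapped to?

cipher

Rule — delete the last character.
Applying that to "cipherj" gives "cipher".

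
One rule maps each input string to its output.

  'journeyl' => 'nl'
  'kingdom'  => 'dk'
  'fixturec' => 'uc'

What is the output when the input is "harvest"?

eh

Rule — move the first 2 characters to the end (rotate left by 2), then keep one character in every 3, starting at position 3 (positions 3rd, 6th, 9th, ...).
Applying that to "harvest" gives "eh".
(Check on "fixturec": → "xturecfi" → "uc" ✓)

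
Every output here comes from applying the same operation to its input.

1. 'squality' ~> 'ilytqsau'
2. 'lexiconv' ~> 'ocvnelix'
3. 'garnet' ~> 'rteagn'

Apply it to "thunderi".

edirhtnu

What's happening: swap each adjacent pair of characters (1↔2, 3↔4, ...), then swap the front and back halves of the string.
Doing the same to "thunderi": "edirhtnu".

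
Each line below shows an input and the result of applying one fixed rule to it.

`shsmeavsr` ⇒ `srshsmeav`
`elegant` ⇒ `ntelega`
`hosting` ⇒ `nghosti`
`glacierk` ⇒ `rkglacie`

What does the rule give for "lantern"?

The transformation: move the last 2 characters to the front (rotate right by 2).
"lantern" → "rnlante".

rnlante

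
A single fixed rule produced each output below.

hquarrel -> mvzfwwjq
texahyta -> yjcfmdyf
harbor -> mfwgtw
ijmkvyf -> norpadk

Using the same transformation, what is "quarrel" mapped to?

vzfwwjq

In each case the input is transformed by: shift every letter 5 places forward in the alphabet (wrapping around).
Doing the same to "quarrel": "vzfwwjq".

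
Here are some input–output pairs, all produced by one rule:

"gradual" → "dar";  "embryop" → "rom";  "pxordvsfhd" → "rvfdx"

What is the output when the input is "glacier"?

Looking at the pairs, the operation is to keep every other character starting from the second (positions 2nd, 4th, 6th, ...), then move the first character to the end.
Applying both steps to "glacier": "lce", then "cel".

cel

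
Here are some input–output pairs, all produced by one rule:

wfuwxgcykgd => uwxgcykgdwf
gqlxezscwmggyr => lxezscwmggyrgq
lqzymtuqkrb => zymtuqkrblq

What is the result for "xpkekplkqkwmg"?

kekplkqkwmgxp

Looking at the pairs, the operation is to move the first 2 characters to the end (rotate left by 2).
"xpkekplkqkwmg" → "kekplkqkwmgxp".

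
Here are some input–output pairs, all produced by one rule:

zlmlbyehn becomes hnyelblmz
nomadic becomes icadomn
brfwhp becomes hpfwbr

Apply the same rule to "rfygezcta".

The transformation: reverse the string, then swap each adjacent pair of characters (1↔2, 3↔4, ...).
For "rfygezcta", step one produces "atczegyfr"; step two turns that into "tazcgefyr".
(Check on "brfwhp": → "phwfrb" → "hpfwbr" ✓)

tazcgefyr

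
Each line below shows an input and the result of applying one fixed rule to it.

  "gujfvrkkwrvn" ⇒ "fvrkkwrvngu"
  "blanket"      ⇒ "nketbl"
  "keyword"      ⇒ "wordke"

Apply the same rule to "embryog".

ryogem

Rule — move the first 3 characters to the end (rotate left by 3), then delete the last character.
Starting from "embryog": after the first operation, "ryogemb"; after the second, "ryogem".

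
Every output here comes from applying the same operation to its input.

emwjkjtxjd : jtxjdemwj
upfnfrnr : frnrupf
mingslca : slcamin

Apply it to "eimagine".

gineeim

What's happening: swap the front and back halves of the string, then delete the last character.
Applying that to "eimagine" gives "gineeim".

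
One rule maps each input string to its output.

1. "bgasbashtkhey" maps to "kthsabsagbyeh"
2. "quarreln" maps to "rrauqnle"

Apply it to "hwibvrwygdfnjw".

fdgywrvbiwhwjn

The transformation: move the last 3 characters to the front (rotate right by 3), then reverse the string.
Working it through for "hwibvrwygdfnjw": intermediate "njwhwibvrwygdf", final "fdgywrvbiwhwjn".
(Check on "quarreln": → "elnquarr" → "rrauqnle" ✓)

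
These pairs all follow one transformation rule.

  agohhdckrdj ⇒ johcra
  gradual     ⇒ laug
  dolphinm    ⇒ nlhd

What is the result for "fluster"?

In each case the input is transformed by: keep every other character starting from the first (positions 1st, 3rd, 5th, ...), then swap the first and last characters.
Starting from "fluster": after the first operation, "futr"; after the second, "rutf".

rutf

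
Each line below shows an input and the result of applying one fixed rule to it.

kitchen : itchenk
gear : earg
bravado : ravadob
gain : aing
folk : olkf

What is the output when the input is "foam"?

oamf

The rule is to move the first character to the end.
So "foam" becomes "oamf".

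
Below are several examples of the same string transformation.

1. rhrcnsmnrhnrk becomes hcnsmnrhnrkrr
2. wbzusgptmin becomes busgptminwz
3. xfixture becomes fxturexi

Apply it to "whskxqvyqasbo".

hkxqvyqasbows

What's happening: move the first 2 characters to the end (rotate left by 2), then swap the first and last characters.
Applying both steps to "whskxqvyqasbo": "skxqvyqasbowh", then "hkxqvyqasbows".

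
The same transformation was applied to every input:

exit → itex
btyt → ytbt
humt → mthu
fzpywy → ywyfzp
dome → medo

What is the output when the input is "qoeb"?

The transformation: swap the front and back halves of the string.
Applying that to "qoeb" gives "ebqo".

ebqo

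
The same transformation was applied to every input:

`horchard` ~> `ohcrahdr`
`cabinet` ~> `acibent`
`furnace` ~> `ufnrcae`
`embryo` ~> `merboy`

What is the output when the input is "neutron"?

The rule is to swap each adjacent pair of characters (1↔2, 3↔4, ...).
On "neutron" that produces "entuorn".

entuorn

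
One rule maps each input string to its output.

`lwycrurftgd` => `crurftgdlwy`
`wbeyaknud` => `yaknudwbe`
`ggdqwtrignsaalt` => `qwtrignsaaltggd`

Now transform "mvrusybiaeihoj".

In each case the input is transformed by: move the first 3 characters to the end (rotate left by 3).
"mvrusybiaeihoj" → "usybiaeihojmvr".

usybiaeihojmvr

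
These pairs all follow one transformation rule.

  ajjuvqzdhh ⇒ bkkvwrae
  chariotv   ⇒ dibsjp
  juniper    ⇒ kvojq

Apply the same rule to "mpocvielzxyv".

Looking at the pairs, the operation is to delete the last 2 characters, then shift every letter 1 place forward in the alphabet (wrapping around).
"mpocvielzxyv" → "mpocvielzx" → "nqpdwjfmay".
(Check on "chariotv": → "chario" → "dibsjp" ✓)

nqpdwjfmay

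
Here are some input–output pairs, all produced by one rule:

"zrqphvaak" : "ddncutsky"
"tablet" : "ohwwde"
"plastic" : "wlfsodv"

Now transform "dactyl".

wbogdf

Looking at the pairs, the operation is to shift every letter 3 places forward in the alphabet (wrapping around), then move the last 3 characters to the front (rotate right by 3).
"dactyl" → "gdfwbo" → "wbogdf".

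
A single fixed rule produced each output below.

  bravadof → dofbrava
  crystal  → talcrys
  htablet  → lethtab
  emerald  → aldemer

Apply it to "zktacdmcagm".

agmzktacdmc

Each output is the input with this applied: move the last 3 characters to the front (rotate right by 3).
Applying that to "zktacdmcagm" gives "agmzktacdmc".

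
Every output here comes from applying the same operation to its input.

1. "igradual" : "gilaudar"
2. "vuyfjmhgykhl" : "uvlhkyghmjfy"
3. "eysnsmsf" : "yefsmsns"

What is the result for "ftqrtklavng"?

Each output is the input with this applied: reverse the string, then move the last 2 characters to the front (rotate right by 2).
On "ftqrtklavng" that produces "tfgnvalktrq".

tfgnvalktrq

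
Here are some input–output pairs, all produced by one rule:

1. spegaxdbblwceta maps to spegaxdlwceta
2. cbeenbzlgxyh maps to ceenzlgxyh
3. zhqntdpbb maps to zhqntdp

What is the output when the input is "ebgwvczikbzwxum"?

In each case the input is transformed by: remove every "b".
On "ebgwvczikbzwxum" that produces "egwvczikzwxum".

egwvczikzwxum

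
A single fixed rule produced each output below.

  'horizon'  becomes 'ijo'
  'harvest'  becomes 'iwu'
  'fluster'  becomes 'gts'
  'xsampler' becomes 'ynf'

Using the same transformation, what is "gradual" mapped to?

hem

The transformation: shift every letter 1 place forward in the alphabet (wrapping around), then keep one character in every 3, starting at position 1 (positions 1st, 4th, 7th, ...).
"gradual" → "hsbevbm" → "hem".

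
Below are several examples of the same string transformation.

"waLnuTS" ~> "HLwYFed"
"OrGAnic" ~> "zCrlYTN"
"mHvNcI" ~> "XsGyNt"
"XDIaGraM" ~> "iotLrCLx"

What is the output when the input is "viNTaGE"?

GTyeLrp

The rule is to flip the case of every letter, then shift every letter 11 places forward in the alphabet (wrapping around).
"viNTaGE" → "VIntAge" → "GTyeLrp".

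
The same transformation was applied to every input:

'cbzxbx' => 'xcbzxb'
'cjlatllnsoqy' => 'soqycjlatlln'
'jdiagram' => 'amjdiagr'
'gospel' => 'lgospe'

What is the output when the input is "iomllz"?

The pattern: swap the front and back halves of the string, then move the first 2 characters to the end (rotate left by 2).
Doing the same to "iomllz": "ziomll".

ziomll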